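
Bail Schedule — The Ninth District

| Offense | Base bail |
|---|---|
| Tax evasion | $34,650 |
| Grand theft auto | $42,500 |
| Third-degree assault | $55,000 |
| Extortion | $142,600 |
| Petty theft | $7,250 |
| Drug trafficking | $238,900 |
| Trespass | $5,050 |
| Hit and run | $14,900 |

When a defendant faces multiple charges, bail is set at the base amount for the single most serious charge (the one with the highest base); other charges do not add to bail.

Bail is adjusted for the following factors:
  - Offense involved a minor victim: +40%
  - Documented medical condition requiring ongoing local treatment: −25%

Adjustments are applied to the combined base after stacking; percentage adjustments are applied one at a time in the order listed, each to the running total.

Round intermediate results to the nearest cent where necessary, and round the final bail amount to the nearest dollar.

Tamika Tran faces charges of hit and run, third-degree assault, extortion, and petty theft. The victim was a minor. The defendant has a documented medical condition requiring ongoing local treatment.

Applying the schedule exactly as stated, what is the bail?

$149,730

Base amounts from the schedule: hit and run $14,900; third-degree assault $55,000; extortion $142,600; petty theft $7,250.
Stacking rule: use the highest base only. Highest is extortion at $142,600. Combined base = $142,600.
Offense involved a minor victim (+40%): $142,600 × 1.4 = $199,640.
Documented medical condition requiring ongoing local treatment (−25%): $199,640 × 0.75 = $149,730.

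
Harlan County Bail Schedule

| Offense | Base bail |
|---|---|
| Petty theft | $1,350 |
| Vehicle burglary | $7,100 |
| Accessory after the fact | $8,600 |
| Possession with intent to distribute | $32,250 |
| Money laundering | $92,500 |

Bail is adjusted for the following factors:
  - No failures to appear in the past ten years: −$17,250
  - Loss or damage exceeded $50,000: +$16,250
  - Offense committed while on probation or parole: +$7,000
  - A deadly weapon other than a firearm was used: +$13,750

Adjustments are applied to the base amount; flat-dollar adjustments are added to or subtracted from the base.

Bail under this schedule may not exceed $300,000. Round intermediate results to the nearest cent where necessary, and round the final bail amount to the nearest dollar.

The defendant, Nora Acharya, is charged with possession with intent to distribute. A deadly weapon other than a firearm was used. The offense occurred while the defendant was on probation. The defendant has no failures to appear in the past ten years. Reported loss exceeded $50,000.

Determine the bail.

$52,000

Base amounts from the schedule: possession with intent to distribute $32,250.
Single charge. Combined base = $32,250.
No failures to appear in the past ten years (−$17,250 flat): $32,250 − $17,250 = $15,000.
Loss or damage exceeded $50,000 (+$16,250 flat): $15,000 + $16,250 = $31,250.
Offense committed while on probation or parole (+$7,000 flat): $31,250 + $7,000 = $38,250.
A deadly weapon other than a firearm was used (+$13,750 flat): $38,250 + $13,750 = $52,000.
$52,000 is within the $300,000 maximum.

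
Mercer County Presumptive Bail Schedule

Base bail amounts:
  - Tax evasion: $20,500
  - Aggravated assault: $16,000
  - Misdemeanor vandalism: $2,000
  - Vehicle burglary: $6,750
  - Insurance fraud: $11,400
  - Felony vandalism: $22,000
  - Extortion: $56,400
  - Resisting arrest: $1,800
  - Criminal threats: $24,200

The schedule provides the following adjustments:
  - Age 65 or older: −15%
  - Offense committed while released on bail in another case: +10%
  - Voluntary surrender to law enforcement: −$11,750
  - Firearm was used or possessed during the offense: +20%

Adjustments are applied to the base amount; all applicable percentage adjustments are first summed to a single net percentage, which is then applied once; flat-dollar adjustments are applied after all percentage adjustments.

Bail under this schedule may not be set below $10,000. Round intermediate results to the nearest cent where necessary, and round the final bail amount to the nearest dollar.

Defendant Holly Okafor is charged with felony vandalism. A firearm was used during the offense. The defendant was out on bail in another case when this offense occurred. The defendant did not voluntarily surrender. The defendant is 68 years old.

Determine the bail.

Base amounts from the schedule: felony vandalism $22,000.
Single charge. Combined base = $22,000.
Net percentage adjustment: −15% +10% +20% = +15%. $22,000 × 1.15 = $25,300.
$25,300 is at or above the $10,000 minimum.

$25,300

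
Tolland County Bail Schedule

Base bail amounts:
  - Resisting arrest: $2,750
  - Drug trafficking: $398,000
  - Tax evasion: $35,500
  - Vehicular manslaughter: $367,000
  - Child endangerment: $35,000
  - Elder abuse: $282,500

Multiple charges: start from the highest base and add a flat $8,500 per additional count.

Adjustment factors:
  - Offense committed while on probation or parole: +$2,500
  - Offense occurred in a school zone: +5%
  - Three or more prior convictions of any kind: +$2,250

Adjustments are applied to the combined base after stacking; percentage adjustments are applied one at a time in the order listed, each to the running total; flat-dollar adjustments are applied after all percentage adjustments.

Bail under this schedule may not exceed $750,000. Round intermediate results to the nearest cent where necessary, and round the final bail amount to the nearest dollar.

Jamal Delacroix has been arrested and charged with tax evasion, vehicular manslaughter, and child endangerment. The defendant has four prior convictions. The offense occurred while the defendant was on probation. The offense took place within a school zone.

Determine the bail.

$407,950

Base amounts from the schedule: tax evasion $35,500; vehicular manslaughter $367,000; child endangerment $35,000.
Stacking rule: highest base plus $8,500 per additional charge. Highest is vehicular manslaughter at $367,000; 2 additional charges → +$17,000. Combined base = $384,000.
Offense occurred in a school zone (+5%): $384,000 × 1.05 = $403,200.
Offense committed while on probation or parole (+$2,500 flat): $403,200 + $2,500 = $405,700.
Three or more prior convictions of any kind (+$2,250 flat): $405,700 + $2,250 = $407,950.
$407,950 is within the $750,000 maximum.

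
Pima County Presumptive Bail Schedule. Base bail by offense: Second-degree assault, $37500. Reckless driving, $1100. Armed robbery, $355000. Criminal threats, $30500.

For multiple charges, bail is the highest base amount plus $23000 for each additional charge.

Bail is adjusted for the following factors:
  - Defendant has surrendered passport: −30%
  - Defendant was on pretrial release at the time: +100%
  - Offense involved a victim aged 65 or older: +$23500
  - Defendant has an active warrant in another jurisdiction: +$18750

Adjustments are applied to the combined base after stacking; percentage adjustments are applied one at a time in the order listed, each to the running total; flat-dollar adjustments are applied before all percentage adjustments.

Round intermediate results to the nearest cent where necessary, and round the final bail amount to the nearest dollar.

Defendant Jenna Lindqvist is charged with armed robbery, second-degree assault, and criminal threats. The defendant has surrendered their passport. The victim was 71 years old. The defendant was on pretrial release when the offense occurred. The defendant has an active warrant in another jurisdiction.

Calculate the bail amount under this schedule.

Base amounts from the schedule: armed robbery $355000; second-degree assault $37500; criminal threats $30500.
Stacking rule: highest base plus $23000 per additional charge. Highest is armed robbery at $355000; 2 additional charges → +$46000. Combined base = $401000.
Offense involved a victim aged 65 or older (+$23500 flat): $401000 + $23500 = $424500.
Defendant has an active warrant in another jurisdiction (+$18750 flat): $424500 + $18750 = $443250.
Defendant has surrendered passport (−30%): $443250 × 0.7 = $310275.
Defendant was on pretrial release at the time (+100%): $310275 × 2 = $620550.

$620550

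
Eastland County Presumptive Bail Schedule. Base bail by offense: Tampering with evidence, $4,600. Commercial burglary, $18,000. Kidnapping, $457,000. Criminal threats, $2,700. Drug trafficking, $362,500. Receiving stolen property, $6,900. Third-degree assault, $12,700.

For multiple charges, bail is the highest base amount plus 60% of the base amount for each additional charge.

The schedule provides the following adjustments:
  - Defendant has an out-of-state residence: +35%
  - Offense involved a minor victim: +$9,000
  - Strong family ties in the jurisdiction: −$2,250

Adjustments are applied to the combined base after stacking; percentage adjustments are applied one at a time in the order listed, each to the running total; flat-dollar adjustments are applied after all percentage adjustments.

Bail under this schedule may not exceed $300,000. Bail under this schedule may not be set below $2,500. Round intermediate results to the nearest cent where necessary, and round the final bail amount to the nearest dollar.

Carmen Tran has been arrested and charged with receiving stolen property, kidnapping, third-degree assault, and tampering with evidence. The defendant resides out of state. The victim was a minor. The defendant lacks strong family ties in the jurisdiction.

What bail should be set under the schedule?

$300,000

Base amounts from the schedule: receiving stolen property $6,900; kidnapping $457,000; third-degree assault $12,700; tampering with evidence $4,600.
Stacking rule: highest base plus 60% of each additional charge. Highest is kidnapping at $457,000. Additional: $6,900 × 60% = $4,140; $12,700 × 60% = $7,620; $4,600 × 60% = $2,760. Combined base = $457,000 + $14,520 = $471,520.
Defendant has an out-of-state residence (+35%): $471,520 × 1.35 = $636,552.
Offense involved a minor victim (+$9,000 flat): $636,552 + $9,000 = $645,552.
Result $645,552 exceeds the maximum of $300,000; bail is capped at $300,000.
$300,000 is at or above the $2,500 minimum.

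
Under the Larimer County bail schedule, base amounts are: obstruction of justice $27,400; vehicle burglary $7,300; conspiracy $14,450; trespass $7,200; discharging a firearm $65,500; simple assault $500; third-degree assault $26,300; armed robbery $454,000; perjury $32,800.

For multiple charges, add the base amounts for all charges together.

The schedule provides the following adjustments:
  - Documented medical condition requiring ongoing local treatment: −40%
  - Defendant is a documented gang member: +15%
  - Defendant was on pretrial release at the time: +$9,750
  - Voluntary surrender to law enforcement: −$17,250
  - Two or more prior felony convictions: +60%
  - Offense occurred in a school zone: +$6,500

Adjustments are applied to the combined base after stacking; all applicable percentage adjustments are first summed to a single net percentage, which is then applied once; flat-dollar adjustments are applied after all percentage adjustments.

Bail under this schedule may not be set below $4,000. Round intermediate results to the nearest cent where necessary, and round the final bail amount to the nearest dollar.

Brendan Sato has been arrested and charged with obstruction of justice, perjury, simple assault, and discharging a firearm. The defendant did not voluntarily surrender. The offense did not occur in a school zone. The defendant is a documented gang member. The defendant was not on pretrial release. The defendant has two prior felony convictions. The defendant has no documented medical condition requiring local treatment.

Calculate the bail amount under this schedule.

Base amounts from the schedule: obstruction of justice $27,400; perjury $32,800; simple assault $500; discharging a firearm $65,500.
Stacking rule: sum of all bases. $27,400 + $32,800 + $500 + $65,500 = $126,200.
Net percentage adjustment: +15% +60% = +75%. $126,200 × 1.75 = $220,850.
$220,850 is at or above the $4,000 minimum.

$220,850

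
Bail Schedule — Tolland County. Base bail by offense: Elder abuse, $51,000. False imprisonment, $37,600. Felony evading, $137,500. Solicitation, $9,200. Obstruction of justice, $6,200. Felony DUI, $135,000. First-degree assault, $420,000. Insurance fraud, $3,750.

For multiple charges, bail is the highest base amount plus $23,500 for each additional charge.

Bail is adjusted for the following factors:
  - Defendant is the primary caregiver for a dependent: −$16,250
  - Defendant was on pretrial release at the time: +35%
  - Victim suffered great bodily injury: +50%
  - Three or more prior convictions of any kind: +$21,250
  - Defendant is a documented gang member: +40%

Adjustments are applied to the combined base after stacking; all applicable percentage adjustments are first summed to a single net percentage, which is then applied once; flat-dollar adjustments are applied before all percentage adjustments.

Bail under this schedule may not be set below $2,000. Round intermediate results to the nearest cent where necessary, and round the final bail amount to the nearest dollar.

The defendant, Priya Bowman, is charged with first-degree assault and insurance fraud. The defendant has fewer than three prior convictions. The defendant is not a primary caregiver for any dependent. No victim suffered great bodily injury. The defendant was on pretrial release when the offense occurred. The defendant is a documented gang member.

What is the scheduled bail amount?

$776,125

Base amounts from the schedule: first-degree assault $420,000; insurance fraud $3,750.
Stacking rule: highest base plus $23,500 per additional charge. Highest is first-degree assault at $420,000; 1 additional charge → +$23,500. Combined base = $443,500.
Net percentage adjustment: +35% +40% = +75%. $443,500 × 1.75 = $776,125.
$776,125 is at or above the $2,000 minimum.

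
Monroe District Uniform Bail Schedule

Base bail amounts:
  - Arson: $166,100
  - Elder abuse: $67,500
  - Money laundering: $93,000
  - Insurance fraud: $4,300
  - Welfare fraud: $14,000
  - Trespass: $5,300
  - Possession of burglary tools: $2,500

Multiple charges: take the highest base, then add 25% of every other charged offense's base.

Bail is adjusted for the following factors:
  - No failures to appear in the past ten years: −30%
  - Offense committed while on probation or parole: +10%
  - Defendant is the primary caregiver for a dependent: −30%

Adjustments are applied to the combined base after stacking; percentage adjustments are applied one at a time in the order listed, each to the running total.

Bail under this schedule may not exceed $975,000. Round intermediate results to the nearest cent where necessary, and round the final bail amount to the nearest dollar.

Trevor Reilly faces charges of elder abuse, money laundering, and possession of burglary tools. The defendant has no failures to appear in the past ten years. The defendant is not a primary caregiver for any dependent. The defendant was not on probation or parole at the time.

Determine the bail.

$77,350

Base amounts from the schedule: elder abuse $67,500; money laundering $93,000; possession of burglary tools $2,500.
Stacking rule: highest base plus 25% of each additional charge. Highest is money laundering at $93,000. Additional: $67,500 × 25% = $16,875; $2,500 × 25% = $625. Combined base = $93,000 + $17,500 = $110,500.
No failures to appear in the past ten years (−30%): $110,500 × 0.7 = $77,350.
$77,350 is within the $975,000 maximum.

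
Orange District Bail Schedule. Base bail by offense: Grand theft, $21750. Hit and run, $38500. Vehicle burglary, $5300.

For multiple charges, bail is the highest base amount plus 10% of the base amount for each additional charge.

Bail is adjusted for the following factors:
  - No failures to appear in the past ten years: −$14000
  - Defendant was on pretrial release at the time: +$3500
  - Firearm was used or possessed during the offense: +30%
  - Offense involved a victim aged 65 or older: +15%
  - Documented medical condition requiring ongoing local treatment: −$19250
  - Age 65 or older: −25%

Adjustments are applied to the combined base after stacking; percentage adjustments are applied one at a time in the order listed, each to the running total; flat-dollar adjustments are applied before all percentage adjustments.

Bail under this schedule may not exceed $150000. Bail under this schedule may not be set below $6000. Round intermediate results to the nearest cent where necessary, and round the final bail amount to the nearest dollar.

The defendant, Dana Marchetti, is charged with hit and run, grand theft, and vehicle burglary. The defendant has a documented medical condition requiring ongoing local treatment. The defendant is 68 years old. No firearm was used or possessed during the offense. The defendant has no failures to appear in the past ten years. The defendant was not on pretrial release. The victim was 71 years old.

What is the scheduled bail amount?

Base amounts from the schedule: hit and run $38500; grand theft $21750; vehicle burglary $5300.
Stacking rule: highest base plus 10% of each additional charge. Highest is hit and run at $38500. Additional: $21750 × 10% = $2175; $5300 × 10% = $530. Combined base = $38500 + $2705 = $41205.
No failures to appear in the past ten years (−$14000 flat): $41205 − $14000 = $27205.
Documented medical condition requiring ongoing local treatment (−$19250 flat): $27205 − $19250 = $7955.
Offense involved a victim aged 65 or older (+15%): $7955 × 1.15 = $9148.25.
Age 65 or older (−25%): $9148.25 × 0.75 = $6861.19.
$6861.19 is within the $150000 maximum.
$6861.19 is at or above the $6000 minimum.
Rounded to the nearest dollar: $6861.

$6861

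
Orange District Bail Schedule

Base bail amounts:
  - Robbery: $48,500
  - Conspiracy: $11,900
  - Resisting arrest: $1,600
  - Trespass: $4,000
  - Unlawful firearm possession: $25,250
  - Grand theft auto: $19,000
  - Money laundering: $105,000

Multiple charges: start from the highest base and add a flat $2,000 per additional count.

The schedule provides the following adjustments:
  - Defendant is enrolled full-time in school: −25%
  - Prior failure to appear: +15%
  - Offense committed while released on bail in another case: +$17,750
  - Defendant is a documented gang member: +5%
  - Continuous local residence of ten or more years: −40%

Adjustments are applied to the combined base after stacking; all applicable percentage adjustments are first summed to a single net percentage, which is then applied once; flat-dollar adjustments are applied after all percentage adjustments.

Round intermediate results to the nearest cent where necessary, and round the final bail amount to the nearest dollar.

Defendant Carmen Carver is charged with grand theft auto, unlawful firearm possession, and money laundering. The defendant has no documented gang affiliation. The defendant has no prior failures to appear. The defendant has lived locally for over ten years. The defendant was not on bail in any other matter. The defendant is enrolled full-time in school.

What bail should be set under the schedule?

Base amounts from the schedule: grand theft auto $19,000; unlawful firearm possession $25,250; money laundering $105,000.
Stacking rule: highest base plus $2,000 per additional charge. Highest is money laundering at $105,000; 2 additional charges → +$4,000. Combined base = $109,000.
Net percentage adjustment: −25% −40% = −65%. $109,000 × 0.35 = $38,150.

$38,150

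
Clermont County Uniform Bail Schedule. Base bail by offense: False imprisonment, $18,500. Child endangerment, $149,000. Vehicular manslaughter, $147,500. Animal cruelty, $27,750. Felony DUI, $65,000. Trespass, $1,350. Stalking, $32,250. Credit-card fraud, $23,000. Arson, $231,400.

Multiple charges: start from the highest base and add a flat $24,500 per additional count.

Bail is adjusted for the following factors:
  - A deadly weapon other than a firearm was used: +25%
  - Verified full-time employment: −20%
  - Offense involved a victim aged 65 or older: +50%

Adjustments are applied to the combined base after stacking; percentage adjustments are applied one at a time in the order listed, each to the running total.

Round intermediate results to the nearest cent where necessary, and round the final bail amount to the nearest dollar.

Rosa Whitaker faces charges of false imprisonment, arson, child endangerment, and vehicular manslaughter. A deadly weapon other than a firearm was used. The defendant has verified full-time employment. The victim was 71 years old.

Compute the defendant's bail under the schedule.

$457,350

Base amounts from the schedule: false imprisonment $18,500; arson $231,400; child endangerment $149,000; vehicular manslaughter $147,500.
Stacking rule: highest base plus $24,500 per additional charge. Highest is arson at $231,400; 3 additional charges → +$73,500. Combined base = $304,900.
A deadly weapon other than a firearm was used (+25%): $304,900 × 1.25 = $381,125.
Verified full-time employment (−20%): $381,125 × 0.8 = $304,900.
Offense involved a victim aged 65 or older (+50%): $304,900 × 1.5 = $457,350.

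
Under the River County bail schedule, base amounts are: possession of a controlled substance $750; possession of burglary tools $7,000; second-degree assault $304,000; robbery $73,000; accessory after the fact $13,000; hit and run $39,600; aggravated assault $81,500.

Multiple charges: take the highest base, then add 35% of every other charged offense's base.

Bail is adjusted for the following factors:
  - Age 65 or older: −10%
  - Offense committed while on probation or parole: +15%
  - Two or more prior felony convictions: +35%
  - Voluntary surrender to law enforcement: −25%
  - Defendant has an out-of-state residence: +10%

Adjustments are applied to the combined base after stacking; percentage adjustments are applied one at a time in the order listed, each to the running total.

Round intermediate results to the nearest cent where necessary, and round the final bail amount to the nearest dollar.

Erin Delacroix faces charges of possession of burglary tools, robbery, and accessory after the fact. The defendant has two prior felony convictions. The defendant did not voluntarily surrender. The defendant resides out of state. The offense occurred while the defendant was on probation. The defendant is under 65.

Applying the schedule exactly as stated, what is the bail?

$136,620

Base amounts from the schedule: possession of burglary tools $7,000; robbery $73,000; accessory after the fact $13,000.
Stacking rule: highest base plus 35% of each additional charge. Highest is robbery at $73,000. Additional: $7,000 × 35% = $2,450; $13,000 × 35% = $4,550. Combined base = $73,000 + $7,000 = $80,000.
Offense committed while on probation or parole (+15%): $80,000 × 1.15 = $92,000.
Two or more prior felony convictions (+35%): $92,000 × 1.35 = $124,200.
Defendant has an out-of-state residence (+10%): $124,200 × 1.1 = $136,620.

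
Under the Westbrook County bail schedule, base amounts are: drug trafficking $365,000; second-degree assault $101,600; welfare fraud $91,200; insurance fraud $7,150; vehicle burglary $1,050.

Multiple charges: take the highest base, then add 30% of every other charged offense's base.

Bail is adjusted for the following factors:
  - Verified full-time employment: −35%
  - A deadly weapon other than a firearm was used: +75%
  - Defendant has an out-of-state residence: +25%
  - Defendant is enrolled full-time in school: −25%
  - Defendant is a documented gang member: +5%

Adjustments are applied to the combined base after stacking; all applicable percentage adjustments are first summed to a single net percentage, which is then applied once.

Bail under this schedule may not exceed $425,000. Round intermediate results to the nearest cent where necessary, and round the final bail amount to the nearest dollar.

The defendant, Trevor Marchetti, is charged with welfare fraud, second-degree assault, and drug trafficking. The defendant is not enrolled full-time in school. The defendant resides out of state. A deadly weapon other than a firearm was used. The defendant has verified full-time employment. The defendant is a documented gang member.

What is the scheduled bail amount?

$425,000

Base amounts from the schedule: welfare fraud $91,200; second-degree assault $101,600; drug trafficking $365,000.
Stacking rule: highest base plus 30% of each additional charge. Highest is drug trafficking at $365,000. Additional: $91,200 × 30% = $27,360; $101,600 × 30% = $30,480. Combined base = $365,000 + $57,840 = $422,840.
Net percentage adjustment: −35% +75% +25% +5% = +70%. $422,840 × 1.7 = $718,828.
Result $718,828 exceeds the maximum of $425,000; bail is capped at $425,000.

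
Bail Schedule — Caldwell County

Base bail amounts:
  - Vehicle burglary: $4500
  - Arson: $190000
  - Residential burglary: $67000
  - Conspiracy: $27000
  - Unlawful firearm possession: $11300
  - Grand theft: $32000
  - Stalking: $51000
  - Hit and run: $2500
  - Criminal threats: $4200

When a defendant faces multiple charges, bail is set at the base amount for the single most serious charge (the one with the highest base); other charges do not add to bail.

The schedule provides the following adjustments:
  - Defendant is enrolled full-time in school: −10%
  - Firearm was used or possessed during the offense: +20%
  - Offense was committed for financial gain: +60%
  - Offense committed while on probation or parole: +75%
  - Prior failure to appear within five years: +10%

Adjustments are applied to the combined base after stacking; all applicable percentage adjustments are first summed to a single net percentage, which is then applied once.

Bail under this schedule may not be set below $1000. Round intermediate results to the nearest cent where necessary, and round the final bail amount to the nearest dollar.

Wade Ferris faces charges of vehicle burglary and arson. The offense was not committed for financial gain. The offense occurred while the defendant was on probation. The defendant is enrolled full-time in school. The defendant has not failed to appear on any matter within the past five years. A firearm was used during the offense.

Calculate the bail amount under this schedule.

Base amounts from the schedule: vehicle burglary $4500; arson $190000.
Stacking rule: use the highest base only. Highest is arson at $190000. Combined base = $190000.
Net percentage adjustment: −10% +20% +75% = +85%. $190000 × 1.85 = $351500.
$351500 is at or above the $1000 minimum.

$351500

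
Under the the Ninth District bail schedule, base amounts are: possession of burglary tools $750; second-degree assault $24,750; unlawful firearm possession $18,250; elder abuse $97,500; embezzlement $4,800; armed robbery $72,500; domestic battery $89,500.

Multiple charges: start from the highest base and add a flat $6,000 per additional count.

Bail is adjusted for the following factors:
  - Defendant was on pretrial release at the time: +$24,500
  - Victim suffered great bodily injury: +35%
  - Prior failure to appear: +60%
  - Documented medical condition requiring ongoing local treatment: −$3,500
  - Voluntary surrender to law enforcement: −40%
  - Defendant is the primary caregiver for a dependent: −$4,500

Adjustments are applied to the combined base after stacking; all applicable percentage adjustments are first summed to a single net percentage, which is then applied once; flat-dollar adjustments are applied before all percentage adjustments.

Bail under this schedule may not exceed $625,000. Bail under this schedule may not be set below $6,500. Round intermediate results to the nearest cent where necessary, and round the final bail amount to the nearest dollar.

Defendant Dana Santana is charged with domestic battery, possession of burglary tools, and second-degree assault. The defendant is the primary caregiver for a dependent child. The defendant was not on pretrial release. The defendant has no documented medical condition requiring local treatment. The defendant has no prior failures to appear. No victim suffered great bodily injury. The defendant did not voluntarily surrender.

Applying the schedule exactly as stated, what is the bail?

$97,000

Base amounts from the schedule: domestic battery $89,500; possession of burglary tools $750; second-degree assault $24,750.
Stacking rule: highest base plus $6,000 per additional charge. Highest is domestic battery at $89,500; 2 additional charges → +$12,000. Combined base = $101,500.
Defendant is the primary caregiver for a dependent (−$4,500 flat): $101,500 − $4,500 = $97,000.
$97,000 is within the $625,000 maximum.
$97,000 is at or above the $6,500 minimum.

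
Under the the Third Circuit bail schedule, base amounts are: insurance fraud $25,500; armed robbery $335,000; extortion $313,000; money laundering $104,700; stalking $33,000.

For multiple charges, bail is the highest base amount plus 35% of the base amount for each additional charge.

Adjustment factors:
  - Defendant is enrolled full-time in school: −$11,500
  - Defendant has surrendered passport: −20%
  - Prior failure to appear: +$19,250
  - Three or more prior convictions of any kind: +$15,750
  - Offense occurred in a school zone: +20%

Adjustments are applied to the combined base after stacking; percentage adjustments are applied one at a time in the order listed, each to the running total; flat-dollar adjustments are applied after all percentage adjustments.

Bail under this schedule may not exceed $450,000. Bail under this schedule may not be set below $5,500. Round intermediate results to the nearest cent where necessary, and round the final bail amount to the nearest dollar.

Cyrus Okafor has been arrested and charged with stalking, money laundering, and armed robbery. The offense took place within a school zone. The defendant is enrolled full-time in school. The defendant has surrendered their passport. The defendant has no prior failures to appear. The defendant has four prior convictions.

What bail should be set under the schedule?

Base amounts from the schedule: stalking $33,000; money laundering $104,700; armed robbery $335,000.
Stacking rule: highest base plus 35% of each additional charge. Highest is armed robbery at $335,000. Additional: $33,000 × 35% = $11,550; $104,700 × 35% = $36,645. Combined base = $335,000 + $48,195 = $383,195.
Defendant has surrendered passport (−20%): $383,195 × 0.8 = $306,556.
Offense occurred in a school zone (+20%): $306,556 × 1.2 = $367,867.20.
Defendant is enrolled full-time in school (−$11,500 flat): $367,867.20 − $11,500 = $356,367.20.
Three or more prior convictions of any kind (+$15,750 flat): $356,367.20 + $15,750 = $372,117.20.
$372,117.20 is within the $450,000 maximum.
$372,117.20 is at or above the $5,500 minimum.
Rounded to the nearest dollar: $372,117.

$372,117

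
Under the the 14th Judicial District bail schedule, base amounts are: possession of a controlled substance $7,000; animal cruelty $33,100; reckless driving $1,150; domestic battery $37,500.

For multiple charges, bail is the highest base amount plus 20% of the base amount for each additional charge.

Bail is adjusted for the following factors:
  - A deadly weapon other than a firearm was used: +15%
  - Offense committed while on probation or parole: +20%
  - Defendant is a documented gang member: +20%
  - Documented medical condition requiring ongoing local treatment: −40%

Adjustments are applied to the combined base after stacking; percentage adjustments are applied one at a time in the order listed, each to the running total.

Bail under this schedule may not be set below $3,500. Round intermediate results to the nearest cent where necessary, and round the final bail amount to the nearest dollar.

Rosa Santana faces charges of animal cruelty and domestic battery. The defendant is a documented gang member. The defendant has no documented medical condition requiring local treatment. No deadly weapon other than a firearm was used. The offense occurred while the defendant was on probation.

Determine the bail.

$63,533

Base amounts from the schedule: animal cruelty $33,100; domestic battery $37,500.
Stacking rule: highest base plus 20% of each additional charge. Highest is domestic battery at $37,500. Additional: $33,100 × 20% = $6,620. Combined base = $37,500 + $6,620 = $44,120.
Offense committed while on probation or parole (+20%): $44,120 × 1.2 = $52,944.
Defendant is a documented gang member (+20%): $52,944 × 1.2 = $63,532.80.
$63,532.80 is at or above the $3,500 minimum.
Rounded to the nearest dollar: $63,533.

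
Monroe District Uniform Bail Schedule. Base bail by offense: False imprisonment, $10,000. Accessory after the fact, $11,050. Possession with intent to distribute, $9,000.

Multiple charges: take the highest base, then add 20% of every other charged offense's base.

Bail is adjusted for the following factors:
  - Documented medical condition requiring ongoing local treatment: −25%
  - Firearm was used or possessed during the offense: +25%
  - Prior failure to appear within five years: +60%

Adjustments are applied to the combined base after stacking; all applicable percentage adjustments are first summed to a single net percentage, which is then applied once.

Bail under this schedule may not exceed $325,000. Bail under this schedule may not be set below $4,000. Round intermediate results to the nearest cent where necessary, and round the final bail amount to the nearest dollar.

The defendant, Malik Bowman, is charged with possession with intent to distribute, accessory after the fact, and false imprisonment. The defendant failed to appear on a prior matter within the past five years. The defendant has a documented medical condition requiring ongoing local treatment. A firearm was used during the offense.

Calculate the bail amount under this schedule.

$23,760

Base amounts from the schedule: possession with intent to distribute $9,000; accessory after the fact $11,050; false imprisonment $10,000.
Stacking rule: highest base plus 20% of each additional charge. Highest is accessory after the fact at $11,050. Additional: $9,000 × 20% = $1,800; $10,000 × 20% = $2,000. Combined base = $11,050 + $3,800 = $14,850.
Net percentage adjustment: −25% +25% +60% = +60%. $14,850 × 1.6 = $23,760.
$23,760 is within the $325,000 maximum.
$23,760 is at or above the $4,000 minimum.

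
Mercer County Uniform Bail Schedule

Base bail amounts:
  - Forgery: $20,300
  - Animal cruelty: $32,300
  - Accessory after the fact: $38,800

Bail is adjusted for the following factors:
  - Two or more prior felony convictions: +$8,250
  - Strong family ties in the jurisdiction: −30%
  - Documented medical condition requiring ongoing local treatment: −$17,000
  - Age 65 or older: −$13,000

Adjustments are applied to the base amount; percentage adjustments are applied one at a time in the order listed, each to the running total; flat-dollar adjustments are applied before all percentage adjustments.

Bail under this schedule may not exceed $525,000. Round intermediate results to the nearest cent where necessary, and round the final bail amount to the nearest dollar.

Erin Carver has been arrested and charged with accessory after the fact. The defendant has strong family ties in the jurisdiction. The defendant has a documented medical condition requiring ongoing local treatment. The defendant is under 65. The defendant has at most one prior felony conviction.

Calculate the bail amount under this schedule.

$15,260

Base amounts from the schedule: accessory after the fact $38,800.
Single charge. Combined base = $38,800.
Documented medical condition requiring ongoing local treatment (−$17,000 flat): $38,800 − $17,000 = $21,800.
Strong family ties in the jurisdiction (−30%): $21,800 × 0.7 = $15,260.
$15,260 is within the $525,000 maximum.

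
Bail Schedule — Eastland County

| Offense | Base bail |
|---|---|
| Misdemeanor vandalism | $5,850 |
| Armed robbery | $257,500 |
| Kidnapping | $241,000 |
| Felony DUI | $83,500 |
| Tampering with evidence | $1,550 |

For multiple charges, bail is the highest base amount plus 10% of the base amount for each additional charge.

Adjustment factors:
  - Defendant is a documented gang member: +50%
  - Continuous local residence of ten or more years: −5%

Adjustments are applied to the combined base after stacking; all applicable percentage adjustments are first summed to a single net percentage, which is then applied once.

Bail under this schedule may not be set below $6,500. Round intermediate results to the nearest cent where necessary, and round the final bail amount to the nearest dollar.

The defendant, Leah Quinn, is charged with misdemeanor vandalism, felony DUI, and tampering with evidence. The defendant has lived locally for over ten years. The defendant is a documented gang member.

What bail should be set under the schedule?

Base amounts from the schedule: misdemeanor vandalism $5,850; felony DUI $83,500; tampering with evidence $1,550.
Stacking rule: highest base plus 10% of each additional charge. Highest is felony DUI at $83,500. Additional: $5,850 × 10% = $585; $1,550 × 10% = $155. Combined base = $83,500 + $740 = $84,240.
Net percentage adjustment: +50% −5% = +45%. $84,240 × 1.45 = $122,148.
$122,148 is at or above the $6,500 minimum.

$122,148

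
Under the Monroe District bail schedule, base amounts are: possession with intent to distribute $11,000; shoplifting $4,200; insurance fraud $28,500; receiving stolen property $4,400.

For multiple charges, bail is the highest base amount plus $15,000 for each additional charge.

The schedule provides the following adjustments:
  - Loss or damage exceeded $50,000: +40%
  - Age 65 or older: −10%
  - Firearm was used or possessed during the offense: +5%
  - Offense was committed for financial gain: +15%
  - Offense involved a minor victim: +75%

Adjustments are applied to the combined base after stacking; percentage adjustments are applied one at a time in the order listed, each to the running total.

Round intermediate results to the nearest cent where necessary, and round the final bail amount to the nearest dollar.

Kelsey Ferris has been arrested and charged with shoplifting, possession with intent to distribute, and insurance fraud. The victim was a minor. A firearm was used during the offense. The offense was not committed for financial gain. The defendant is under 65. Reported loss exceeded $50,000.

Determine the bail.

$150,491

Base amounts from the schedule: shoplifting $4,200; possession with intent to distribute $11,000; insurance fraud $28,500.
Stacking rule: highest base plus $15,000 per additional charge. Highest is insurance fraud at $28,500; 2 additional charges → +$30,000. Combined base = $58,500.
Loss or damage exceeded $50,000 (+40%): $58,500 × 1.4 = $81,900.
Firearm was used or possessed during the offense (+5%): $81,900 × 1.05 = $85,995.
Offense involved a minor victim (+75%): $85,995 × 1.75 = $150,491.25.
Rounded to the nearest dollar: $150,491.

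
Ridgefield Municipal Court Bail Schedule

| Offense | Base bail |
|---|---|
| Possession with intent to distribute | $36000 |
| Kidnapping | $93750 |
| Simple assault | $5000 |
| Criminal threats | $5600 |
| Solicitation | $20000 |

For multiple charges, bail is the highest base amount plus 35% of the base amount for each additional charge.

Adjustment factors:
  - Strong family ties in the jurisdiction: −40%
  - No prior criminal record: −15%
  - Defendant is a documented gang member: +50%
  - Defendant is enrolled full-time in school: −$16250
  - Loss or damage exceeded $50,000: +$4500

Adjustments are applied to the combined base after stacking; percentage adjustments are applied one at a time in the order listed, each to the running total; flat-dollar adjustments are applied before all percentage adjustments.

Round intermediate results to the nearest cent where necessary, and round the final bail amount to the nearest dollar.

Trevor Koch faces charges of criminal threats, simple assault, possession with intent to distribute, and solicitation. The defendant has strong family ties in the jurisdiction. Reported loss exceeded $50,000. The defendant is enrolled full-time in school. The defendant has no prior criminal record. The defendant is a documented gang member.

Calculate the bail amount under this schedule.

$26744

Base amounts from the schedule: criminal threats $5600; simple assault $5000; possession with intent to distribute $36000; solicitation $20000.
Stacking rule: highest base plus 35% of each additional charge. Highest is possession with intent to distribute at $36000. Additional: $5600 × 35% = $1960; $5000 × 35% = $1750; $20000 × 35% = $7000. Combined base = $36000 + $10710 = $46710.
Defendant is enrolled full-time in school (−$16250 flat): $46710 − $16250 = $30460.
Loss or damage exceeded $50,000 (+$4500 flat): $30460 + $4500 = $34960.
Strong family ties in the jurisdiction (−40%): $34960 × 0.6 = $20976.
No prior criminal record (−15%): $20976 × 0.85 = $17829.60.
Defendant is a documented gang member (+50%): $17829.60 × 1.5 = $26744.40.
Rounded to the nearest dollar: $26744.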